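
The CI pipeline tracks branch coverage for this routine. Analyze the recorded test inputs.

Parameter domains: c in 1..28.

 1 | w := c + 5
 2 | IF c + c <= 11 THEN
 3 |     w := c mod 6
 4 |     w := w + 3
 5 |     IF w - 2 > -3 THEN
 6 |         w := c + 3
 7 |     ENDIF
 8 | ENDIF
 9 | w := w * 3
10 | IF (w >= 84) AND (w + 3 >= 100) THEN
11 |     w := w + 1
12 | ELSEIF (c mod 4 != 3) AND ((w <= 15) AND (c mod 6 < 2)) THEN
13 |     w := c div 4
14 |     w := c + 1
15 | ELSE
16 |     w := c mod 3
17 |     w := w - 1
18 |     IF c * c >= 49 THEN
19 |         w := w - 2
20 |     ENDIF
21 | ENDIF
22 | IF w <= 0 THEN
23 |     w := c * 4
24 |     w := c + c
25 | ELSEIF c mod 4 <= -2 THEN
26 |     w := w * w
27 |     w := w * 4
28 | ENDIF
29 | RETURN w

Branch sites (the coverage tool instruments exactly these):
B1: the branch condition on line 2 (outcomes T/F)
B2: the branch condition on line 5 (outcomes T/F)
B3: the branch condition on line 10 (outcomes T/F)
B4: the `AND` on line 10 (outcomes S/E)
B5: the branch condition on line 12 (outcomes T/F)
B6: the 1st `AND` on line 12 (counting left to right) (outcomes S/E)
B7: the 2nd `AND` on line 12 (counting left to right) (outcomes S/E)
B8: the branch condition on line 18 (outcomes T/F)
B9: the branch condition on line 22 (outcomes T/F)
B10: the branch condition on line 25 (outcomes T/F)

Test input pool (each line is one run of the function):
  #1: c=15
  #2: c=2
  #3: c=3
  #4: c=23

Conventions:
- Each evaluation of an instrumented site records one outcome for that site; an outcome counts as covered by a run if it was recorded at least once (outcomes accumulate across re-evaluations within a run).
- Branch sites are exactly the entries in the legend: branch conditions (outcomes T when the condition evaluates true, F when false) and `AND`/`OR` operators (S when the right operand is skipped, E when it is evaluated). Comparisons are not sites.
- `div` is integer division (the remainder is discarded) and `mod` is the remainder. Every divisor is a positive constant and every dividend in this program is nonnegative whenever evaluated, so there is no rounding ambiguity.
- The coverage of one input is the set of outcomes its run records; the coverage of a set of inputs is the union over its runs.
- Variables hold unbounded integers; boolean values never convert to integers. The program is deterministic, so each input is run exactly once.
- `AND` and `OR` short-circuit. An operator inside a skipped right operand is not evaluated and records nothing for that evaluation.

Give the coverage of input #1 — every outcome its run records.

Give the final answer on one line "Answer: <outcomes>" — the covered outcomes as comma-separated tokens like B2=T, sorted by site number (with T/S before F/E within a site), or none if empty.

Event log for input #1 (c=15):
  B1->F, B4->S, B3->F, B6->S, B5->F, B8->T, B9->T
collecting distinct outcomes: B1=F, B3=F, B4=S, B5=F, B6=S, B8=T, B9=T

Answer: B1=F, B3=F, B4=S, B5=F, B6=S, B8=T, B9=T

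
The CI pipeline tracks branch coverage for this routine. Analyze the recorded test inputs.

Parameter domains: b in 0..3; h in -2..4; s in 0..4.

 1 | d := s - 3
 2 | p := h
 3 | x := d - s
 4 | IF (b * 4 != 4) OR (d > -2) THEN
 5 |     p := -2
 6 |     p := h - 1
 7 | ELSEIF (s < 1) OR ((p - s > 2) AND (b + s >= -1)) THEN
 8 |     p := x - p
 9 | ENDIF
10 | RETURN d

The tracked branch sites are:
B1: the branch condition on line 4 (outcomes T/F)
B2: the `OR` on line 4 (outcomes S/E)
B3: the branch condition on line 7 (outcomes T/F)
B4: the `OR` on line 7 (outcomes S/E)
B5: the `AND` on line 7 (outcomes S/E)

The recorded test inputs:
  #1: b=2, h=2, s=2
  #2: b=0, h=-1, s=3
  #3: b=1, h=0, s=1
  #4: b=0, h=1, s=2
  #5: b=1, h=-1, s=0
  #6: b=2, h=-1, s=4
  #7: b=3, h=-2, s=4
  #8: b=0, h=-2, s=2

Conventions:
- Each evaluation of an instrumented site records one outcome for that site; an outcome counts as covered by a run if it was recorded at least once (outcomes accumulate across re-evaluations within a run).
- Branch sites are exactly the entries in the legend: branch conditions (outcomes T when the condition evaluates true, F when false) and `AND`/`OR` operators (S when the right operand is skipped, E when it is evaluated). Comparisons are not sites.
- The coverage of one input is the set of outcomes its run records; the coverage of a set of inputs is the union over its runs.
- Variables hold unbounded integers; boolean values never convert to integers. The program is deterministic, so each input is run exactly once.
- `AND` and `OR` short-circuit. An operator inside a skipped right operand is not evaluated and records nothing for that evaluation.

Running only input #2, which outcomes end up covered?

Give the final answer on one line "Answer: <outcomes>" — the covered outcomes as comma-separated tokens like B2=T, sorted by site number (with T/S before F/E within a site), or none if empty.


Simulating input #2 (b=0, h=-1, s=3) step by step:
  B2->S, B1->T
as a set, this run covers: B1=T, B2=S
Answer: B1=T, B2=S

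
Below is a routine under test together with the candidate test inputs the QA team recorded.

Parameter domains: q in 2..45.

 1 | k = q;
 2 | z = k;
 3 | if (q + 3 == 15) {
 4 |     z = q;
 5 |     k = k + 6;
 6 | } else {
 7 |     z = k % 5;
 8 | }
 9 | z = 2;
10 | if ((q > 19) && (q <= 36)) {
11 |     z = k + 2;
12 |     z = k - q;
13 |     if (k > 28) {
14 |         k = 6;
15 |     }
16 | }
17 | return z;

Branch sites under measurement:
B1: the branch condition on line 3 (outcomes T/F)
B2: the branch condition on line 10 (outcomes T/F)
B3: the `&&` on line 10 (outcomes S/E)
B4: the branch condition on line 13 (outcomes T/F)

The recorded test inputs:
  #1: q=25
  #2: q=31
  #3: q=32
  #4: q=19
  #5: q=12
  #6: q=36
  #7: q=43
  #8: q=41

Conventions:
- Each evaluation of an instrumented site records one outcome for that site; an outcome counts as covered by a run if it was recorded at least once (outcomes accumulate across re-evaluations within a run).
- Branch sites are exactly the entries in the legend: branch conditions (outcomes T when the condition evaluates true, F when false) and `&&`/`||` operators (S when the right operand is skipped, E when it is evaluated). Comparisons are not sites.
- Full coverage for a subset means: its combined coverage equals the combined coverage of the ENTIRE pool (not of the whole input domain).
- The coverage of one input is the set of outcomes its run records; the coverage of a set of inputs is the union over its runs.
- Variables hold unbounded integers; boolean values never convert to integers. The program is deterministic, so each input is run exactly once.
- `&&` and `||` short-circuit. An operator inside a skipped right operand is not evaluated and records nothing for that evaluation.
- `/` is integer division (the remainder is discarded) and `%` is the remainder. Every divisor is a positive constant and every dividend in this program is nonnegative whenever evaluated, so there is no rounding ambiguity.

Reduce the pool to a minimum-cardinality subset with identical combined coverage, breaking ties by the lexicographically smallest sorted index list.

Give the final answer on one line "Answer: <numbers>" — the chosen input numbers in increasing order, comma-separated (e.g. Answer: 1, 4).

input #1 (q=25): events B1->F, B3->E, B2->T, B4->F; covers B1=F, B2=T, B3=E, B4=F
input #2 (q=31): events B1->F, B3->E, B2->T, B4->T; covers B1=F, B2=T, B3=E, B4=T
input #3 (q=32): events B1->F, B3->E, B2->T, B4->T; covers B1=F, B2=T, B3=E, B4=T
input #4 (q=19): events B1->F, B3->S, B2->F; covers B1=F, B2=F, B3=S
input #5 (q=12): events B1->T, B3->S, B2->F; covers B1=T, B2=F, B3=S
input #6 (q=36): events B1->F, B3->E, B2->T, B4->T; covers B1=F, B2=T, B3=E, B4=T
input #7 (q=43): events B1->F, B3->E, B2->F; covers B1=F, B2=F, B3=E
input #8 (q=41): events B1->F, B3->E, B2->F; covers B1=F, B2=F, B3=E
union over all inputs: B1=T, B1=F, B2=T, B2=F, B3=S, B3=E, B4=T, B4=F (8 outcomes)
no size-1 subset reaches all 8 outcomes (best union: 4/8)
no size-2 subset reaches all 8 outcomes (best union: 7/8)
at size 3, {1, 2, 5} reaches all 8 outcomes; every lexicographically earlier size-3 subset fails

Answer: 1, 2, 5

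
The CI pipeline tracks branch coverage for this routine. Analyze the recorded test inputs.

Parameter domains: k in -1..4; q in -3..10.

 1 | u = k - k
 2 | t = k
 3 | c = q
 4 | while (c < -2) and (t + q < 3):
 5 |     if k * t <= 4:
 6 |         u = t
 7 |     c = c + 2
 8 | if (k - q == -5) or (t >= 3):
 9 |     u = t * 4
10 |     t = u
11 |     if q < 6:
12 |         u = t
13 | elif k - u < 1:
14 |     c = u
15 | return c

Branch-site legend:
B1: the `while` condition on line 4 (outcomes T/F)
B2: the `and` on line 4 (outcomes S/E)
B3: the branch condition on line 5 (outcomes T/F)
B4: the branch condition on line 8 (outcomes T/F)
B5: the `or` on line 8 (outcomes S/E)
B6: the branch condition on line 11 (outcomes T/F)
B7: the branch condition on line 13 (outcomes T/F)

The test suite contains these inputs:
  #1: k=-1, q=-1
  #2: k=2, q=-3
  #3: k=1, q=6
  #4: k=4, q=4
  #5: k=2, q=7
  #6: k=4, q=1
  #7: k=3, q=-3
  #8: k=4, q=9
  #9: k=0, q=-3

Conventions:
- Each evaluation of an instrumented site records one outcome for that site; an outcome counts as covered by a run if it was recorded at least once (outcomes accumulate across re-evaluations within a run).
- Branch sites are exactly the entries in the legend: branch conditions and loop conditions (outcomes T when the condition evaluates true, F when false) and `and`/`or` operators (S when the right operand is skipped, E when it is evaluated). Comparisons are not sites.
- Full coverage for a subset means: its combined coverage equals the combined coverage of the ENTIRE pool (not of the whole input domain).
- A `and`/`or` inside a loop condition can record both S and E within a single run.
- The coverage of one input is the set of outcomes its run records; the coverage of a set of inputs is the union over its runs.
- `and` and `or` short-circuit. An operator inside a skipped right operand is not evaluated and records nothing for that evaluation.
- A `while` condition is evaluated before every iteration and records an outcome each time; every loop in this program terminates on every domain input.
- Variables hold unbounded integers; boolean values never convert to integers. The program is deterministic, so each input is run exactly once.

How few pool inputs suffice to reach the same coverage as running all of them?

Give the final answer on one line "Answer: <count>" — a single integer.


test 1 (k=-1, q=-1) hits B1=F, B2=S, B4=F, B5=E, B7=T
test 2 (k=2, q=-3) hits B1=T, B1=F, B2=S, B2=E, B3=T, B4=F, B5=E, B7=T
test 3 (k=1, q=6) hits B1=F, B2=S, B4=T, B5=S, B6=F
test 4 (k=4, q=4) hits B1=F, B2=S, B4=T, B5=E, B6=T
test 5 (k=2, q=7) hits B1=F, B2=S, B4=T, B5=S, B6=F
test 6 (k=4, q=1) hits B1=F, B2=S, B4=T, B5=E, B6=T
test 7 (k=3, q=-3) hits B1=T, B1=F, B2=S, B2=E, B3=F, B4=T, B5=E, B6=T
test 8 (k=4, q=9) hits B1=F, B2=S, B4=T, B5=S, B6=F
test 9 (k=0, q=-3) hits B1=T, B1=F, B2=S, B2=E, B3=T, B4=F, B5=E, B7=T
the full pool covers 13 outcomes: B1=T, B1=F, B2=S, B2=E, B3=T, B3=F, B4=T, B4=F, B5=S, B5=E, B6=T, B6=F, B7=T
size 1 is not enough: best union over all size-1 subsets is 8/13
size 2 is not enough: best union over all size-2 subsets is 11/13
inputs {2, 3, 7} (size 3) cover everything; no size-3 subset with a lexicographically smaller index list covers all 13
Answer: 3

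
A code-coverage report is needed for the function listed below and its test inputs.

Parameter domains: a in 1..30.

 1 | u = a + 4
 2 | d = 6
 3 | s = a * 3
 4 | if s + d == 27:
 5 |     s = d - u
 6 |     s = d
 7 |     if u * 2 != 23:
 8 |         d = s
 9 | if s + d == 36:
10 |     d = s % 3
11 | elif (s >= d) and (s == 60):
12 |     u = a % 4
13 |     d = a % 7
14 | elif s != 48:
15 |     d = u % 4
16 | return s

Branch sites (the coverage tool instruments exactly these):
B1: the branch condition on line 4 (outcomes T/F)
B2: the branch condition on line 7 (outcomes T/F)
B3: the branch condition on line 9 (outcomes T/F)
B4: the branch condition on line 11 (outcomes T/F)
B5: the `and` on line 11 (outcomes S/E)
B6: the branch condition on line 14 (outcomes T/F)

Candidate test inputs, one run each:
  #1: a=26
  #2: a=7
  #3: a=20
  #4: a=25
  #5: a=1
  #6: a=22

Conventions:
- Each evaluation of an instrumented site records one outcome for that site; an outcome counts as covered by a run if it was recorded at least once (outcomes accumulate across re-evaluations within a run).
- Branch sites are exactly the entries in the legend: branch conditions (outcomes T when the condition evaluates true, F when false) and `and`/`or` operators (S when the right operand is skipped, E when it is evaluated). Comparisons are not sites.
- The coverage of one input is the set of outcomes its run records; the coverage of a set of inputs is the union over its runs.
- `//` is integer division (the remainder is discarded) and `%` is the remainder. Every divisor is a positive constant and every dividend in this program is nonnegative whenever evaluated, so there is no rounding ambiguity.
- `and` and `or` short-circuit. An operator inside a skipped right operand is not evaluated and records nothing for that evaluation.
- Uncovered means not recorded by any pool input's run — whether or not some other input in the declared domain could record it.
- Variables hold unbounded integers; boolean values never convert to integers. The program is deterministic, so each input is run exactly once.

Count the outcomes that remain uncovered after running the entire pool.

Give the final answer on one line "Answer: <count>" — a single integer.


#1 (a=26) -> B1->F, B3->F, B5->E, B4->F, B6->T; covered: B1=F, B3=F, B4=F, B5=E, B6=T
#2 (a=7) -> B1->T, B2->T, B3->F, B5->E, B4->F, B6->T; covered: B1=T, B2=T, B3=F, B4=F, B5=E, B6=T
#3 (a=20) -> B1->F, B3->F, B5->E, B4->T; covered: B1=F, B3=F, B4=T, B5=E
#4 (a=25) -> B1->F, B3->F, B5->E, B4->F, B6->T; covered: B1=F, B3=F, B4=F, B5=E, B6=T
#5 (a=1) -> B1->F, B3->F, B5->S, B4->F, B6->T; covered: B1=F, B3=F, B4=F, B5=S, B6=T
#6 (a=22) -> B1->F, B3->F, B5->E, B4->F, B6->T; covered: B1=F, B3=F, B4=F, B5=E, B6=T
union over the pool: B1=T, B1=F, B2=T, B3=F, B4=T, B4=F, B5=S, B5=E, B6=T
uncovered (3 of 12): B2=F, B3=T, B6=F
Answer: 3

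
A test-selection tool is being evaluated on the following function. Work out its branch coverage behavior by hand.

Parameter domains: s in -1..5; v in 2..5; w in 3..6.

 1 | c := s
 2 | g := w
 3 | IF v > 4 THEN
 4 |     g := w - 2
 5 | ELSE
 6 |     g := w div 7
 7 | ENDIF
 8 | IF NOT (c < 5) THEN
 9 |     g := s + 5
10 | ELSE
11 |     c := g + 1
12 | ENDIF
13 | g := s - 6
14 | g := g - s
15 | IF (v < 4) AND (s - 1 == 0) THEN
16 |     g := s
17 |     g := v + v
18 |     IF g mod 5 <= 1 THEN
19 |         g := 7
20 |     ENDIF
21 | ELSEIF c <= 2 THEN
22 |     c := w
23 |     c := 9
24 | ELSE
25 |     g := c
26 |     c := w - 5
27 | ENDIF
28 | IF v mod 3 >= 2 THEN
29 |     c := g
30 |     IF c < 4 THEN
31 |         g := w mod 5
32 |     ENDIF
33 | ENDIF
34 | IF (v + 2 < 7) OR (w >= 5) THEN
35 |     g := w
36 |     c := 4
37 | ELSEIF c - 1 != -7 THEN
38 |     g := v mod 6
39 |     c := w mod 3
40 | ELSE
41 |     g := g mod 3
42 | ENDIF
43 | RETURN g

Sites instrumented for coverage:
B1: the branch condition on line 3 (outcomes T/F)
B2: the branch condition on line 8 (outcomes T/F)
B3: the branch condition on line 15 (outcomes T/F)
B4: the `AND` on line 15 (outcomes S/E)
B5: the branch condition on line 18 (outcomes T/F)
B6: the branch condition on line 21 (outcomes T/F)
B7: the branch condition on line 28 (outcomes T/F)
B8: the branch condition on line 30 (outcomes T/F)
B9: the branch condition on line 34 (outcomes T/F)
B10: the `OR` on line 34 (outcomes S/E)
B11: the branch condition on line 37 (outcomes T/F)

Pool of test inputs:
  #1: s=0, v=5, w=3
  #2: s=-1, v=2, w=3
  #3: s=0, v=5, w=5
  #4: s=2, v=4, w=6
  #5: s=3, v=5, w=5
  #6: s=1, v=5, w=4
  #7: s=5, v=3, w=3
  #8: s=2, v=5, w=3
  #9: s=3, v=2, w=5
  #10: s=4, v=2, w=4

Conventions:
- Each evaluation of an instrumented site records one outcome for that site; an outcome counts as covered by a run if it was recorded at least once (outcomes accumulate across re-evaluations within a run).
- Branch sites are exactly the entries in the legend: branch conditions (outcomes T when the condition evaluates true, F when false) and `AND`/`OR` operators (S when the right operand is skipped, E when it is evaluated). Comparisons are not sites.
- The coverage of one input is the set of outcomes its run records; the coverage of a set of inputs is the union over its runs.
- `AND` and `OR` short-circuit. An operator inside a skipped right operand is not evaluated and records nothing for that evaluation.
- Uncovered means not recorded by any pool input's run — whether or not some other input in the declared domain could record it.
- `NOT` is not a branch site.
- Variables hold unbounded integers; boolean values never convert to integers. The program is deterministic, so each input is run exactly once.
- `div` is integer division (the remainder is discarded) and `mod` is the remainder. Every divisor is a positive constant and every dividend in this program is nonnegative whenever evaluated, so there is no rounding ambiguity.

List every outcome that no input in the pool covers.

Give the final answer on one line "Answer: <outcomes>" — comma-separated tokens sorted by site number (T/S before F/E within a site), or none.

#1 (s=0, v=5, w=3) -> B1->T, B2->F, B4->S, B3->F, B6->T, B7->T, B8->T, B10->E, B9->F, B11->F; covered: B1=T, B2=F, B3=F, B4=S, B6=T, B7=T, B8=T, B9=F, B10=E, B11=F
#2 (s=-1, v=2, w=3) -> B1->F, B2->F, B4->E, B3->F, B6->T, B7->T, B8->T, B10->S, B9->T; covered: B1=F, B2=F, B3=F, B4=E, B6=T, B7=T, B8=T, B9=T, B10=S
#3 (s=0, v=5, w=5) -> B1->T, B2->F, B4->S, B3->F, B6->F, B7->T, B8->F, B10->E, B9->T; covered: B1=T, B2=F, B3=F, B4=S, B6=F, B7=T, B8=F, B9=T, B10=E
#4 (s=2, v=4, w=6) -> B1->F, B2->F, B4->S, B3->F, B6->T, B7->F, B10->S, B9->T; covered: B1=F, B2=F, B3=F, B4=S, B6=T, B7=F, B9=T, B10=S
#5 (s=3, v=5, w=5) -> B1->T, B2->F, B4->S, B3->F, B6->F, B7->T, B8->F, B10->E, B9->T; covered: B1=T, B2=F, B3=F, B4=S, B6=F, B7=T, B8=F, B9=T, B10=E
#6 (s=1, v=5, w=4) -> B1->T, B2->F, B4->S, B3->F, B6->F, B7->T, B8->T, B10->E, B9->F, B11->T; covered: B1=T, B2=F, B3=F, B4=S, B6=F, B7=T, B8=T, B9=F, B10=E, B11=T
#7 (s=5, v=3, w=3) -> B1->F, B2->T, B4->E, B3->F, B6->F, B7->F, B10->S, B9->T; covered: B1=F, B2=T, B3=F, B4=E, B6=F, B7=F, B9=T, B10=S
#8 (s=2, v=5, w=3) -> B1->T, B2->F, B4->S, B3->F, B6->T, B7->T, B8->T, B10->E, B9->F, B11->F; covered: B1=T, B2=F, B3=F, B4=S, B6=T, B7=T, B8=T, B9=F, B10=E, B11=F
#9 (s=3, v=2, w=5) -> B1->F, B2->F, B4->E, B3->F, B6->T, B7->T, B8->T, B10->S, B9->T; covered: B1=F, B2=F, B3=F, B4=E, B6=T, B7=T, B8=T, B9=T, B10=S
#10 (s=4, v=2, w=4) -> B1->F, B2->F, B4->E, B3->F, B6->T, B7->T, B8->T, B10->S, B9->T; covered: B1=F, B2=F, B3=F, B4=E, B6=T, B7=T, B8=T, B9=T, B10=S
union over the pool: B1=T, B1=F, B2=T, B2=F, B3=F, B4=S, B4=E, B6=T, B6=F, B7=T, B7=F, B8=T, B8=F, B9=T, B9=F, B10=S, B10=E, B11=T, B11=F
uncovered (3 of 22): B3=T, B5=T, B5=F

Answer: B3=T, B5=T, B5=F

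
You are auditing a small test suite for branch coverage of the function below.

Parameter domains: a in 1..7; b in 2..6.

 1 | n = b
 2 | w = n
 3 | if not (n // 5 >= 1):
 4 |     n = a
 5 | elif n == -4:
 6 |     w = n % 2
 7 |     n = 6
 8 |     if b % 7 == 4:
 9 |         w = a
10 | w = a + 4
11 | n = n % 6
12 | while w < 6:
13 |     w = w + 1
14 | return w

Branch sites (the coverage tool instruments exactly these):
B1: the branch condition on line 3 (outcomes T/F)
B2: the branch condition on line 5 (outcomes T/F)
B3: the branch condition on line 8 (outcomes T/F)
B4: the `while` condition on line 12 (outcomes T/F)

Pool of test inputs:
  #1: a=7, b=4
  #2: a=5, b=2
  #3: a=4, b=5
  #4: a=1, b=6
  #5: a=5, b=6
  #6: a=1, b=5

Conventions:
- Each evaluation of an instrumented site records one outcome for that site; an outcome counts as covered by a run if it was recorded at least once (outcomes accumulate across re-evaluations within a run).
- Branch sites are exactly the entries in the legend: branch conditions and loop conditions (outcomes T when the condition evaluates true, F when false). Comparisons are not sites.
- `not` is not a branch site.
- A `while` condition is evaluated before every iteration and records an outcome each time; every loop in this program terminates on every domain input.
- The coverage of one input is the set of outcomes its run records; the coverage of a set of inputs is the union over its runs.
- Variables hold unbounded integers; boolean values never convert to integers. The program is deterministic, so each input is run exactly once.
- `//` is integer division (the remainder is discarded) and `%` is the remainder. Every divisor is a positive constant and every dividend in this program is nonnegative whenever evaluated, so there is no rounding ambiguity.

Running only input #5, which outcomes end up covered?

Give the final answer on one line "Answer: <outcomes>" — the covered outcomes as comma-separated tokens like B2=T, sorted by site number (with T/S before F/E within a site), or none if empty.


Tracing the run of input #5 (a=5, b=6):
  B1->F, B2->F, B4->F
deduplicating events, the covered set is: B1=F, B2=F, B4=F
Answer: B1=F, B2=F, B4=F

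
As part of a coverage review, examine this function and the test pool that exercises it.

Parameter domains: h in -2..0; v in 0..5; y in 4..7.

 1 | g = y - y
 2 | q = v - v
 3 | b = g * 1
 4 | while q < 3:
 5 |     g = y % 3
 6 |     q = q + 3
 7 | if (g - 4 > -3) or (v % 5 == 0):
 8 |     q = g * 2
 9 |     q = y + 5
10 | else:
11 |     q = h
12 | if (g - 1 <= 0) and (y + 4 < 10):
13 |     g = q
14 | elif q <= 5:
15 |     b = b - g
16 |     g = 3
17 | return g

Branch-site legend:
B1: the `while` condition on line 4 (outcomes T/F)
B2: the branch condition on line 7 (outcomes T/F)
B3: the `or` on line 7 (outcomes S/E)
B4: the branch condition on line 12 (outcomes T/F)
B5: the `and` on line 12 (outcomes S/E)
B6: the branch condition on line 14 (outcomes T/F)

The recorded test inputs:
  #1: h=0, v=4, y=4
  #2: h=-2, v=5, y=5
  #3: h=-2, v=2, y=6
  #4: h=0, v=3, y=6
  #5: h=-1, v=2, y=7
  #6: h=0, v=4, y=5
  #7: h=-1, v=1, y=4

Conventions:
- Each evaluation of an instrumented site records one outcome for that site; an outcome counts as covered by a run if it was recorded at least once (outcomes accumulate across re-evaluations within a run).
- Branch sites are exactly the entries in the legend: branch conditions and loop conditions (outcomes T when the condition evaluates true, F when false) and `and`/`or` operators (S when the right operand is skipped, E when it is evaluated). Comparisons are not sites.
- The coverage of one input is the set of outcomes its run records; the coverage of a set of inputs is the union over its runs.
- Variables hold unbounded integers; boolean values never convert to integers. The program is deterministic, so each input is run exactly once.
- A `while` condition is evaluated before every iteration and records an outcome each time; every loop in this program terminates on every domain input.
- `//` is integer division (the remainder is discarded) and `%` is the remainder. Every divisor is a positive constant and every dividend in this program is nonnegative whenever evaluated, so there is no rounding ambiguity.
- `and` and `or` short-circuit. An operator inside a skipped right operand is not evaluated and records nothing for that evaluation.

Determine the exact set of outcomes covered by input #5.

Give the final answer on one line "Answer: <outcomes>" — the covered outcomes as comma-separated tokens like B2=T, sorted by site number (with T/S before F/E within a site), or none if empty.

Tracing the run of input #5 (h=-1, v=2, y=7):
  B1->T, B1->F, B3->E, B2->F, B5->E, B4->F, B6->T
as a set, this run covers: B1=T, B1=F, B2=F, B3=E, B4=F, B5=E, B6=T

Answer: B1=T, B1=F, B2=F, B3=E, B4=F, B5=E, B6=T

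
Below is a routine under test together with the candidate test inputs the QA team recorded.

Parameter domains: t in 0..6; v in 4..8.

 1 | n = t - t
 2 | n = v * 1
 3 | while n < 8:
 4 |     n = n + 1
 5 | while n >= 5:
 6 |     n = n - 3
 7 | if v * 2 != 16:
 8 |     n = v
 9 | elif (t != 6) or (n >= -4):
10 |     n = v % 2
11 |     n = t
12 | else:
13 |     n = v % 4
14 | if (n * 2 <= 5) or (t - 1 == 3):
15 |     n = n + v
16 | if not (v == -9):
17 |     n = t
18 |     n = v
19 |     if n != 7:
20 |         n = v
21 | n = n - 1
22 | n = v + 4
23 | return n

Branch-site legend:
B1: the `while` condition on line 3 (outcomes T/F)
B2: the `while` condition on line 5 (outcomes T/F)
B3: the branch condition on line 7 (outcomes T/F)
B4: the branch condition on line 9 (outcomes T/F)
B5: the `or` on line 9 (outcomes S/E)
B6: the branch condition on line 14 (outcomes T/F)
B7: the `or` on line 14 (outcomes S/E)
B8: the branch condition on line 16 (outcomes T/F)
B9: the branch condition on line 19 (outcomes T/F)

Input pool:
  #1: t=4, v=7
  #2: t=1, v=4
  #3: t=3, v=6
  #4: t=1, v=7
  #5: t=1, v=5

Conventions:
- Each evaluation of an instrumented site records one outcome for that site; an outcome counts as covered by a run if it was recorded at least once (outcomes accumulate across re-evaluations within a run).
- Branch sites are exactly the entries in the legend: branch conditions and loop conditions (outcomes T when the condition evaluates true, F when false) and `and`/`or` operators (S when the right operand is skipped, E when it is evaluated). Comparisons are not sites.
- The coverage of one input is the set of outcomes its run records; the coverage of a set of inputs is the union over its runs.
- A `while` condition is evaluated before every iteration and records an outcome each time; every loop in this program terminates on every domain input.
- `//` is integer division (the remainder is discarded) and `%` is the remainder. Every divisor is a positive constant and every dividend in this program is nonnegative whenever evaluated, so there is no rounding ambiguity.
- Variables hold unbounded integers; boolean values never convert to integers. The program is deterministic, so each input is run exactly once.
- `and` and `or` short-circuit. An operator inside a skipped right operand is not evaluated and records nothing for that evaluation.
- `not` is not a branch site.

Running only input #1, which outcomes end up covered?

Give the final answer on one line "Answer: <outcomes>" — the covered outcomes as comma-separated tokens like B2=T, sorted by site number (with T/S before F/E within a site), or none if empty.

Running input #1 (t=4, v=7), event by event:
  B1->T, B1->F, B2->T, B2->T, B2->F, B3->T, B7->E, B6->T, B8->T, B9->F
as a set, this run covers: B1=T, B1=F, B2=T, B2=F, B3=T, B6=T, B7=E, B8=T, B9=F

Answer: B1=T, B1=F, B2=T, B2=F, B3=T, B6=T, B7=E, B8=T, B9=F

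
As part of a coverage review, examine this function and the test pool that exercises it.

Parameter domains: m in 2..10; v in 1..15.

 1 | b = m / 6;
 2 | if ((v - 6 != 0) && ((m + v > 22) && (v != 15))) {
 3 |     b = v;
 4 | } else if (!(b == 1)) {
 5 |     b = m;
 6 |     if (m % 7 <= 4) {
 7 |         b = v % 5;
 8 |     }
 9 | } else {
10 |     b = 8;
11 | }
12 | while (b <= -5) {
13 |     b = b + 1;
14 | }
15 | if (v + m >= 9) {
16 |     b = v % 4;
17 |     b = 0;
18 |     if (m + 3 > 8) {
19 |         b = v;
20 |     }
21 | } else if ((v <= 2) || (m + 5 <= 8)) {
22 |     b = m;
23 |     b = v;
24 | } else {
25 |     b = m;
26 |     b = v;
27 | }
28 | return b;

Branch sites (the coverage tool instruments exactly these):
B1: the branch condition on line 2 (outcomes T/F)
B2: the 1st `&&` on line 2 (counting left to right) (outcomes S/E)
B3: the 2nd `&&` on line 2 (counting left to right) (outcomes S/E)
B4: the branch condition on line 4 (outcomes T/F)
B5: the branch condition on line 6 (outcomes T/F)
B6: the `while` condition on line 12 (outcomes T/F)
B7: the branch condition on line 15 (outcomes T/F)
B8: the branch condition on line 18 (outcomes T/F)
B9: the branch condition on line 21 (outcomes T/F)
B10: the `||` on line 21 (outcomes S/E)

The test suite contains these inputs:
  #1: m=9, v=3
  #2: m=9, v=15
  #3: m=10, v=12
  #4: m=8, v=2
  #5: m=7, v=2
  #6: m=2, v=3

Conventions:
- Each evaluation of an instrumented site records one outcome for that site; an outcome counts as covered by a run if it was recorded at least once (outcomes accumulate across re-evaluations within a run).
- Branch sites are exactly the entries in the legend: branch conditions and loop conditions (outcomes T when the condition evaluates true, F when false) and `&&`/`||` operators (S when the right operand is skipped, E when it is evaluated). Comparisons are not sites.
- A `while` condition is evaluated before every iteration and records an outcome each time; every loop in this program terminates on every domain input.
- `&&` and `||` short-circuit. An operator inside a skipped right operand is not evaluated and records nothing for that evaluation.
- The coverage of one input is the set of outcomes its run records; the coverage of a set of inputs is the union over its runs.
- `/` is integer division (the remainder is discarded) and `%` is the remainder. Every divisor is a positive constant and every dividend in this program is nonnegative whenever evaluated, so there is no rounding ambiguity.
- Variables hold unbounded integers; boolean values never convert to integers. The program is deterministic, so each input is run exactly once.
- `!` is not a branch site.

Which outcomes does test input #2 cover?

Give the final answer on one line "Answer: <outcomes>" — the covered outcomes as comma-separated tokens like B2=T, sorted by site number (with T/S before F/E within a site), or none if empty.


Event log for input #2 (m=9, v=15):
  B2->E, B3->E, B1->F, B4->F, B6->F, B7->T, B8->T
deduplicating events, the covered set is: B1=F, B2=E, B3=E, B4=F, B6=F, B7=T, B8=T
Answer: B1=F, B2=E, B3=E, B4=F, B6=F, B7=T, B8=T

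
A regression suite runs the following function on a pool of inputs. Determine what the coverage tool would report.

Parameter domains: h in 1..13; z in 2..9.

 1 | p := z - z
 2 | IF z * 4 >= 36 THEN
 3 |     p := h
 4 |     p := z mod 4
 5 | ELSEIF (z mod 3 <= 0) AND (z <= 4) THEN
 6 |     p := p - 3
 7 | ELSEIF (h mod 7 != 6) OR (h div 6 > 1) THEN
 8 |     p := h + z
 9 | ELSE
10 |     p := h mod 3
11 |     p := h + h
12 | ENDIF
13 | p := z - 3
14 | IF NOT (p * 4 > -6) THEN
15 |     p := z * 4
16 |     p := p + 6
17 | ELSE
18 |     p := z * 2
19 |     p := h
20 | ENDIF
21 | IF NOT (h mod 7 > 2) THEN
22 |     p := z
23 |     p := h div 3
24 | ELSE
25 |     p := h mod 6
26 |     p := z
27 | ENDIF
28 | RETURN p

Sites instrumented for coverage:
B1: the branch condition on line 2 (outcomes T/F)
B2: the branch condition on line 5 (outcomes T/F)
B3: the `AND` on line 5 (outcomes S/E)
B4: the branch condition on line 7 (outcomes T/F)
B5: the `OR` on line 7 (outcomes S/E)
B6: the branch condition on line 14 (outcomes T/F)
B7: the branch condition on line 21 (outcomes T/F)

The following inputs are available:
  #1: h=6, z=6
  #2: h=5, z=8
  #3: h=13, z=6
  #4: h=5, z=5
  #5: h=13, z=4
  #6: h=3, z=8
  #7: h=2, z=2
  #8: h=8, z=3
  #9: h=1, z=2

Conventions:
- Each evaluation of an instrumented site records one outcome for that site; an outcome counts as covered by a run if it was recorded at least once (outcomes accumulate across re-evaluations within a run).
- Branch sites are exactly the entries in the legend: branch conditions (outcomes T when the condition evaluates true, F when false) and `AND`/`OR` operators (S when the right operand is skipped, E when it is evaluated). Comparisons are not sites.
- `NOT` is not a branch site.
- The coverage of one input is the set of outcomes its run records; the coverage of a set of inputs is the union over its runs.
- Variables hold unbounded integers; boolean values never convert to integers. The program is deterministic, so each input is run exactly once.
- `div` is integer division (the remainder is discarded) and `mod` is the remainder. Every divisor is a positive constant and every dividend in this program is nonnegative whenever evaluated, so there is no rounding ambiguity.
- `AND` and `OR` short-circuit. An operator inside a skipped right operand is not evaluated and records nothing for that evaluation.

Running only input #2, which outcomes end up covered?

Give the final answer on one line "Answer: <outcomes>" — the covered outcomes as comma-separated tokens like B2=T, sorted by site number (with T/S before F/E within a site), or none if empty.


Event log for input #2 (h=5, z=8):
  B1->F, B3->S, B2->F, B5->S, B4->T, B6->F, B7->F
collecting distinct outcomes: B1=F, B2=F, B3=S, B4=T, B5=S, B6=F, B7=F
Answer: B1=F, B2=F, B3=S, B4=T, B5=S, B6=F, B7=F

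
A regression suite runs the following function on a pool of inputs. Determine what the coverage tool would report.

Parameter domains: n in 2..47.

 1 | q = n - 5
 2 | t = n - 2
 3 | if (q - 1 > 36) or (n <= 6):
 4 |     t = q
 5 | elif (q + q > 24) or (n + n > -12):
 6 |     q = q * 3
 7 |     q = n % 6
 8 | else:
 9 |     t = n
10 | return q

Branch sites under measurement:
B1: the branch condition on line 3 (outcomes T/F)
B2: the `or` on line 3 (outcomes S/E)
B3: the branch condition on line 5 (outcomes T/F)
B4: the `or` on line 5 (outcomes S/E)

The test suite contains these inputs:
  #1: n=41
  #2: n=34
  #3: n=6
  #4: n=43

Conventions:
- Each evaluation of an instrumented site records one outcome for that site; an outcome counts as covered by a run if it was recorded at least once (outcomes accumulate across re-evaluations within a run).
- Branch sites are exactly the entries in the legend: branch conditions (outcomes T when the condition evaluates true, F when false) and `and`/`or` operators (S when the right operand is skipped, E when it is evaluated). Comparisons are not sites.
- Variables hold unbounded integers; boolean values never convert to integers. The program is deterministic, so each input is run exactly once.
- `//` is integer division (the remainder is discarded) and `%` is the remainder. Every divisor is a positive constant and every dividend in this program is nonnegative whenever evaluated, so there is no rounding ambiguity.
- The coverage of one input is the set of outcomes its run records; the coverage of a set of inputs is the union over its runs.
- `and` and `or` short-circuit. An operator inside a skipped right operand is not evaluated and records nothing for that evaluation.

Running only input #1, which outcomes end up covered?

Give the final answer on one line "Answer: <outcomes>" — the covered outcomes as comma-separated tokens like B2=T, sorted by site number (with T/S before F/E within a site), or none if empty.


Tracing the run of input #1 (n=41):
  B2->E, B1->F, B4->S, B3->T
deduplicating events, the covered set is: B1=F, B2=E, B3=T, B4=S
Answer: B1=F, B2=E, B3=T, B4=S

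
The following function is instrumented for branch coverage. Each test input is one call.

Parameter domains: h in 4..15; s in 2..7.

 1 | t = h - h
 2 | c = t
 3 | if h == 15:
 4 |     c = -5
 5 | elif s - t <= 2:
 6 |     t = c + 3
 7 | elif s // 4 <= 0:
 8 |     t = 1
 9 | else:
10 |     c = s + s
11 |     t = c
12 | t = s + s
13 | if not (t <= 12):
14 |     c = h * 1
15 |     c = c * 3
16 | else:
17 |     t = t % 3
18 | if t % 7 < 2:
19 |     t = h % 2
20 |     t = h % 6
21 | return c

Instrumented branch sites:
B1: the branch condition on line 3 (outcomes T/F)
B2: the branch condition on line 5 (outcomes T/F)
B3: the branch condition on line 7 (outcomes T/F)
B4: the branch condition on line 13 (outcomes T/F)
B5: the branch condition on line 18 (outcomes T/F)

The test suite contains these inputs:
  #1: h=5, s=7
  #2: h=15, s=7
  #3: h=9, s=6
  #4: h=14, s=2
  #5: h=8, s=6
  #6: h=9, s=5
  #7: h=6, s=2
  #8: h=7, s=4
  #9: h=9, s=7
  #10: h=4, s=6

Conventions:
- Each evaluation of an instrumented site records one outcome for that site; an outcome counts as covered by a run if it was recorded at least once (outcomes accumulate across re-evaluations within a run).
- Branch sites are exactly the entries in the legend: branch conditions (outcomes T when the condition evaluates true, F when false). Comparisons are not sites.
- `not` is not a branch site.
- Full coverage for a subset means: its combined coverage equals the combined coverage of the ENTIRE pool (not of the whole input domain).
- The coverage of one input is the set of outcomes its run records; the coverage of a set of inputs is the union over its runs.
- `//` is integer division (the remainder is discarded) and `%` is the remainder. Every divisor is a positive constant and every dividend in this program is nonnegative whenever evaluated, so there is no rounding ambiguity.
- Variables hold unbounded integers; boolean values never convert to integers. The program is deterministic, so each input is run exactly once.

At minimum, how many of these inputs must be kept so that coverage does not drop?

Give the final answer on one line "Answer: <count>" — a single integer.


run #1 (h=5, s=7) runs B1->F, B2->F, B3->F, B4->T, B5->T; records B1=F, B2=F, B3=F, B4=T, B5=T
run #2 (h=15, s=7) runs B1->T, B4->T, B5->T; records B1=T, B4=T, B5=T
run #3 (h=9, s=6) runs B1->F, B2->F, B3->F, B4->F, B5->T; records B1=F, B2=F, B3=F, B4=F, B5=T
run #4 (h=14, s=2) runs B1->F, B2->T, B4->F, B5->T; records B1=F, B2=T, B4=F, B5=T
run #5 (h=8, s=6) runs B1->F, B2->F, B3->F, B4->F, B5->T; records B1=F, B2=F, B3=F, B4=F, B5=T
run #6 (h=9, s=5) runs B1->F, B2->F, B3->F, B4->F, B5->T; records B1=F, B2=F, B3=F, B4=F, B5=T
run #7 (h=6, s=2) runs B1->F, B2->T, B4->F, B5->T; records B1=F, B2=T, B4=F, B5=T
run #8 (h=7, s=4) runs B1->F, B2->F, B3->F, B4->F, B5->F; records B1=F, B2=F, B3=F, B4=F, B5=F
run #9 (h=9, s=7) runs B1->F, B2->F, B3->F, B4->T, B5->T; records B1=F, B2=F, B3=F, B4=T, B5=T
run #10 (h=4, s=6) runs B1->F, B2->F, B3->F, B4->F, B5->T; records B1=F, B2=F, B3=F, B4=F, B5=T
pool-wide coverage (9 outcomes): B1=T, B1=F, B2=T, B2=F, B3=F, B4=T, B4=F, B5=T, B5=F
checked all size-1 subsets: none covers 9 outcomes (max 5/9)
checked all size-2 subsets: none covers 9 outcomes (max 8/9)
at size 3, {2, 4, 8} reaches all 9 outcomes; every lexicographically earlier size-3 subset fails
Answer: 3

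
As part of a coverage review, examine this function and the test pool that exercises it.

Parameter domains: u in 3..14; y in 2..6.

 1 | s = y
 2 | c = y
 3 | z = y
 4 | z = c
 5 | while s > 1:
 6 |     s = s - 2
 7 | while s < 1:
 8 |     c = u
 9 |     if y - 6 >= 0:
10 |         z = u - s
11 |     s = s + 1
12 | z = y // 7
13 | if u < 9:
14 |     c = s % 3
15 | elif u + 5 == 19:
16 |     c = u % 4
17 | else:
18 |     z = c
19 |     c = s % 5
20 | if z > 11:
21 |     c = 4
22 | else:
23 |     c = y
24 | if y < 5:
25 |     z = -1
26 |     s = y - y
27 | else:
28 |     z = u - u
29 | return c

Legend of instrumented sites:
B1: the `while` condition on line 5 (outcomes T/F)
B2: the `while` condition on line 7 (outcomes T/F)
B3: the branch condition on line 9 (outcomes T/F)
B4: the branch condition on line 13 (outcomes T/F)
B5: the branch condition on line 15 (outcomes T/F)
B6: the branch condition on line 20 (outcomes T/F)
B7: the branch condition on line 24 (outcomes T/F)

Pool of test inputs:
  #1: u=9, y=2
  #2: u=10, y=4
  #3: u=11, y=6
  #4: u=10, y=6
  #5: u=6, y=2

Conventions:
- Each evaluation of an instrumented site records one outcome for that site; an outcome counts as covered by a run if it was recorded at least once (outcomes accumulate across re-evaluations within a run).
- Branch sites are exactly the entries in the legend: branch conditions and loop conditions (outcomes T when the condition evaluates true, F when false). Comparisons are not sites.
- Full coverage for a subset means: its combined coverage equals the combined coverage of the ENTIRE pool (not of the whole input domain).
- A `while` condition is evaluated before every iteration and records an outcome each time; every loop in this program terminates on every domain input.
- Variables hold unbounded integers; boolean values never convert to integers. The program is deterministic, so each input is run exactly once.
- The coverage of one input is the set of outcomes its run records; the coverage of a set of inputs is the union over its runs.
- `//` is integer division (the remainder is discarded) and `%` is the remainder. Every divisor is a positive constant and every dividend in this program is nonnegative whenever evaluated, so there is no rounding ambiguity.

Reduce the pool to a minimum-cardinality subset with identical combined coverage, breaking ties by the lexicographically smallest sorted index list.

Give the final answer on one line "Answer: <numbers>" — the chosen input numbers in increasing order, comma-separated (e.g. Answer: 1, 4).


#1 (u=9, y=2) -> covered: B1=T, B1=F, B2=T, B2=F, B3=F, B4=F, B5=F, B6=F, B7=T
#2 (u=10, y=4) -> covered: B1=T, B1=F, B2=T, B2=F, B3=F, B4=F, B5=F, B6=F, B7=T
#3 (u=11, y=6) -> covered: B1=T, B1=F, B2=T, B2=F, B3=T, B4=F, B5=F, B6=F, B7=F
#4 (u=10, y=6) -> covered: B1=T, B1=F, B2=T, B2=F, B3=T, B4=F, B5=F, B6=F, B7=F
#5 (u=6, y=2) -> covered: B1=T, B1=F, B2=T, B2=F, B3=F, B4=T, B6=F, B7=T
pool-wide coverage (12 outcomes): B1=T, B1=F, B2=T, B2=F, B3=T, B3=F, B4=T, B4=F, B5=F, B6=F, B7=T, B7=F
every size-1 subset falls short of the 12 outcomes (best: 9/12)
inputs {3, 5} (size 2) cover everything; no size-2 subset with a lexicographically smaller index list covers all 12
Answer: 3, 5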